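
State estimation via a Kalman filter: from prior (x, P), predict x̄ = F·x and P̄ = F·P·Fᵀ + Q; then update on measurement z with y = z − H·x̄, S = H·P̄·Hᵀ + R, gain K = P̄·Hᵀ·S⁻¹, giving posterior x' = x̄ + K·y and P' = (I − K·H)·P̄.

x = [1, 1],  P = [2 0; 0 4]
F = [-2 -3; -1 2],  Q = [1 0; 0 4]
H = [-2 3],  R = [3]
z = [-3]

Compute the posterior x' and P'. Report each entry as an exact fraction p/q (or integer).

x' = [-235/207, -1075/621]
P' = [605/69 1160/207; 1160/207 2426/621]

x̄ = F·x = [-5, 1]
P̄ = F·P·Fᵀ + Q = [45 -20; -20 22]
y = z − H·x̄ = [-16]
S = H·P̄·Hᵀ + R = [621]
K = P̄·Hᵀ·S⁻¹ = [-50/207; 106/621]
x' = x̄ + K·y = [-235/207, -1075/621]
P' = (I − K·H)·P̄ = [605/69 1160/207; 1160/207 2426/621]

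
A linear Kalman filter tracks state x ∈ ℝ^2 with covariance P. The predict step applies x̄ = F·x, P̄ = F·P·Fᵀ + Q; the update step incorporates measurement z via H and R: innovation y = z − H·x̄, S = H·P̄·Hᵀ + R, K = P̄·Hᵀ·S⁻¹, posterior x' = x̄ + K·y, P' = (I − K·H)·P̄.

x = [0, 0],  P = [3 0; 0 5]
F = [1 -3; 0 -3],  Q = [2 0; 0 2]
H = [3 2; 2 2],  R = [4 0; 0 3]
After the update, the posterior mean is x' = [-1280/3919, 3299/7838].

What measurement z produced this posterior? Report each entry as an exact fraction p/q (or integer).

z = [-1, 1]

x̄ = F·x = [0, 0]
P̄ = F·P·Fᵀ + Q = [50 45; 45 47]
S = H·P̄·Hᵀ + R = [1182 938; 938 751]
K = P̄·Hᵀ·S⁻¹ = [1010/3919 -270/3919; -613/7838 1343/3919]
x' − x̄ = [-1280/3919, 3299/7838] = K·y
y = (KᵀK)⁻¹·Kᵀ·(x' − x̄) = [-1, 1]
z = y + H·x̄ = [-1, 1] + [0, 0] = [-1, 1]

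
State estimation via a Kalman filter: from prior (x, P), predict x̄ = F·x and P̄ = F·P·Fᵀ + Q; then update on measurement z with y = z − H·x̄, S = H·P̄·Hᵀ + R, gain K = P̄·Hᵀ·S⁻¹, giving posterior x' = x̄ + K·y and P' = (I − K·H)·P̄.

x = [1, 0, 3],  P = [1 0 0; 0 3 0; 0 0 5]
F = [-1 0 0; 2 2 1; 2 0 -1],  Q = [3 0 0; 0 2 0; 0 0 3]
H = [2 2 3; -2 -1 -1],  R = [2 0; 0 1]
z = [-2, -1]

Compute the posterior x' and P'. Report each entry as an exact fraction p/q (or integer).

x' = [83/1419, 1850/473, -4586/1419]
P' = [1844/1419 -1446/473 1444/1419; -1446/473 6133/473 -3090/473; 1444/1419 -3090/473 5594/1419]

x̄ = F·x = [-1, 5, -1]
P̄ = F·P·Fᵀ + Q = [4 -2 -2; -2 23 -1; -2 -1 12]
y = z − H·x̄ = [-7, 1]
S = H·P̄·Hᵀ + R = [166 -65; -65 34]
K = P̄·Hᵀ·S⁻¹ = [-328/1419 -794/1419; 52/473 -151/473; 565/1419 788/1419]
x' = x̄ + K·y = [83/1419, 1850/473, -4586/1419]
P' = (I − K·H)·P̄ = [1844/1419 -1446/473 1444/1419; -1446/473 6133/473 -3090/473; 1444/1419 -3090/473 5594/1419]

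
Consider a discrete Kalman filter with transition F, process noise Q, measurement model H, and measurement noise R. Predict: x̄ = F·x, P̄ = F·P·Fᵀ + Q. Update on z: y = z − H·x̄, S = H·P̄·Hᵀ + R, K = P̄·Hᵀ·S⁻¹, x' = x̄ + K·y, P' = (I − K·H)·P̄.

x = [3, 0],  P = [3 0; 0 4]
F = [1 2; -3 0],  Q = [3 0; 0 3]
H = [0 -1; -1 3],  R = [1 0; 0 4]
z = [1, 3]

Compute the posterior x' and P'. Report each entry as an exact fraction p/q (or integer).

x̄ = F·x = [3, -9]
P̄ = F·P·Fᵀ + Q = [22 -9; -9 30]
y = z − H·x̄ = [-8, 33]
S = H·P̄·Hᵀ + R = [31 -99; -99 350]
K = P̄·Hᵀ·S⁻¹ = [-1701/1049 -628/1049; -699/1049 99/1049]
x' = x̄ + K·y = [-3969/1049, -582/1049]
P' = (I − K·H)·P̄ = [7615/1049 1701/1049; 1701/1049 699/1049]

x' = [-3969/1049, -582/1049]
P' = [7615/1049 1701/1049; 1701/1049 699/1049]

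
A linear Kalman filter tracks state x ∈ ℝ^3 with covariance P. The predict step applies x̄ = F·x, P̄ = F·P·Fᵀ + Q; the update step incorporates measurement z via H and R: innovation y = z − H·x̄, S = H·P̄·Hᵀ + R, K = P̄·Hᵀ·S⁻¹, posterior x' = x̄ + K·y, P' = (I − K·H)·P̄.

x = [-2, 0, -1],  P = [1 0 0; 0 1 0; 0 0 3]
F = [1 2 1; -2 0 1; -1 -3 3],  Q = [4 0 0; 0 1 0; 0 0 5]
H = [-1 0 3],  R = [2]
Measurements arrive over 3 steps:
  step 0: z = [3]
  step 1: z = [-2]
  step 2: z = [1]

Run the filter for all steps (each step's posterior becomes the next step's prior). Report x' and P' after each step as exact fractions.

step 0: x̄ = F·x = [-3, 3, -1]
step 0: P̄ = F·P·Fᵀ + Q = [12 1 2; 1 8 11; 2 11 42]
step 0: y = z − H·x̄ = [3]
step 0: S = H·P̄·Hᵀ + R = [380]
step 0: K = P̄·Hᵀ·S⁻¹ = [-3/190; 8/95; 31/95]
step 0: x' = x̄ + K·y = [-579/190, 309/95, -2/95]
step 0: P' = (I − K·H)·P̄ = [1131/95 143/95 376/95; 143/95 504/95 53/95; 376/95 53/95 146/95]
step 1: x̄ = F·x = [653/190, 577/95, -1287/190]
step 1: P̄ = F·P·Fᵀ + Q = [5209/95 -2958/95 -3521/95; -2958/95 3261/95 767/95; -3521/95 767/95 5104/95]
step 1: y = z − H·x̄ = [2067/95]
step 1: S = H·P̄·Hᵀ + R = [72461/95]
step 1: K = P̄·Hᵀ·S⁻¹ = [-15772/72461; 5259/72461; 18833/72461]
step 1: x' = x̄ + K·y = [-188257/144922, 554530/72461, -162123/144922]
step 1: P' = (I − K·H)·P̄ = [1354667/72461 -1383102/72461 441041/72461; -1383102/72461 2196192/72461 -457528/72461; 441041/72461 -457528/72461 159569/72461]
step 2: x̄ = F·x = [933870/72461, 214391/144922, -1812646/72461]
step 2: P̄ = F·P·Fᵀ + Q = [4108410/72461 1626546/72461 -7628104/72461; 1626546/72461 3886534/72461 -6825274/72461; -7628104/72461 -6825274/72461 20209467/72461]
step 2: y = z − H·x̄ = [6444269/72461]
step 2: S = H·P̄·Hᵀ + R = [231907159/72461]
step 2: K = P̄·Hᵀ·S⁻¹ = [-26992722/231907159; -22102368/231907159; 68256505/231907159]
step 2: x' = x̄ + K·y = [588216792/231907159, -3245171915/463814318, 269078471/231907159]
step 2: P' = (I − K·H)·P̄ = [3093562746/231907159 -3027772362/231907159 1013192434/231907159; -3027772362/231907159 5696862962/231907159 -1023992366/231907159; 1013192434/231907159 -1023992366/231907159 383235148/231907159]

step 0: x' = [-579/190, 309/95, -2/95], P' = [1131/95 143/95 376/95; 143/95 504/95 53/95; 376/95 53/95 146/95]
step 1: x' = [-188257/144922, 554530/72461, -162123/144922], P' = [1354667/72461 -1383102/72461 441041/72461; -1383102/72461 2196192/72461 -457528/72461; 441041/72461 -457528/72461 159569/72461]
step 2: x' = [588216792/231907159, -3245171915/463814318, 269078471/231907159], P' = [3093562746/231907159 -3027772362/231907159 1013192434/231907159; -3027772362/231907159 5696862962/231907159 -1023992366/231907159; 1013192434/231907159 -1023992366/231907159 383235148/231907159]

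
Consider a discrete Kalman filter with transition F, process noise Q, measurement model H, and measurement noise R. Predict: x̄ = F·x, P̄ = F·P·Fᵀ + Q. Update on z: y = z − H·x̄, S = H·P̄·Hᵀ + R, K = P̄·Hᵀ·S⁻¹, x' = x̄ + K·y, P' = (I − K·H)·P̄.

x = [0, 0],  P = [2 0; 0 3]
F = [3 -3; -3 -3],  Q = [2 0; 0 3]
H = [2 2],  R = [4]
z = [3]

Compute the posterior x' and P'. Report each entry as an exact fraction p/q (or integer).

x̄ = F·x = [0, 0]
P̄ = F·P·Fᵀ + Q = [47 9; 9 48]
y = z − H·x̄ = [3]
S = H·P̄·Hᵀ + R = [456]
K = P̄·Hᵀ·S⁻¹ = [14/57; 1/4]
x' = x̄ + K·y = [14/19, 3/4]
P' = (I − K·H)·P̄ = [1111/57 -19; -19 39/2]

x' = [14/19, 3/4]
P' = [1111/57 -19; -19 39/2]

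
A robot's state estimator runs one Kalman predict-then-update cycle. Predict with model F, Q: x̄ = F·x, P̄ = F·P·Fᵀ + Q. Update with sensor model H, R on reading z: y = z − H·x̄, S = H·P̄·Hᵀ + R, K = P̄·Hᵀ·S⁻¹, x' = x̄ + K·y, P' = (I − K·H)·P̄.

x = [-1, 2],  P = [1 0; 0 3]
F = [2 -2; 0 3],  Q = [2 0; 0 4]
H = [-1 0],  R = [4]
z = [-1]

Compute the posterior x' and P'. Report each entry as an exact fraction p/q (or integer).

x' = [-3/11, 3/11]
P' = [36/11 -36/11; -36/11 179/11]

x̄ = F·x = [-6, 6]
P̄ = F·P·Fᵀ + Q = [18 -18; -18 31]
y = z − H·x̄ = [-7]
S = H·P̄·Hᵀ + R = [22]
K = P̄·Hᵀ·S⁻¹ = [-9/11; 9/11]
x' = x̄ + K·y = [-3/11, 3/11]
P' = (I − K·H)·P̄ = [36/11 -36/11; -36/11 179/11]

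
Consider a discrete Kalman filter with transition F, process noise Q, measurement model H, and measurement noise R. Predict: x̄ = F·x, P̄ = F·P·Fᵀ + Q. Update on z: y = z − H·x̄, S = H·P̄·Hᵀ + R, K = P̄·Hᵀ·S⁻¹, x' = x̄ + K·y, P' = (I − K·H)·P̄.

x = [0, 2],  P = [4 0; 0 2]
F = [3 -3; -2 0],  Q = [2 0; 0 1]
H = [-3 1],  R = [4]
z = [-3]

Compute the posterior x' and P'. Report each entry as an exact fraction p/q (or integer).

x̄ = F·x = [-6, 0]
P̄ = F·P·Fᵀ + Q = [56 -24; -24 17]
y = z − H·x̄ = [-21]
S = H·P̄·Hᵀ + R = [669]
K = P̄·Hᵀ·S⁻¹ = [-64/223; 89/669]
x' = x̄ + K·y = [6/223, -623/223]
P' = (I − K·H)·P̄ = [200/223 344/223; 344/223 3452/669]

x' = [6/223, -623/223]
P' = [200/223 344/223; 344/223 3452/669]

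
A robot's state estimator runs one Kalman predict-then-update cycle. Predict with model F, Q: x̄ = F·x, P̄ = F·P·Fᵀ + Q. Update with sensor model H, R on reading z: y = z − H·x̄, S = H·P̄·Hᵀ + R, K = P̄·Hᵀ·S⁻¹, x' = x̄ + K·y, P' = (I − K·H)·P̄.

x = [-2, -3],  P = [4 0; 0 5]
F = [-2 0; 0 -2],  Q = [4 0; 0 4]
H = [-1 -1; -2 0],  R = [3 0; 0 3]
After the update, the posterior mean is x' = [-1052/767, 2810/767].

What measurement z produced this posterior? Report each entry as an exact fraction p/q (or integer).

z = [-2, 3]

x̄ = F·x = [4, 6]
P̄ = F·P·Fᵀ + Q = [20 0; 0 24]
S = H·P̄·Hᵀ + R = [47 40; 40 83]
K = P̄·Hᵀ·S⁻¹ = [-20/767 -360/767; -664/767 320/767]
x' − x̄ = [-4120/767, -1792/767] = K·y
y = (KᵀK)⁻¹·Kᵀ·(x' − x̄) = [8, 11]
z = y + H·x̄ = [8, 11] + [-10, -8] = [-2, 3]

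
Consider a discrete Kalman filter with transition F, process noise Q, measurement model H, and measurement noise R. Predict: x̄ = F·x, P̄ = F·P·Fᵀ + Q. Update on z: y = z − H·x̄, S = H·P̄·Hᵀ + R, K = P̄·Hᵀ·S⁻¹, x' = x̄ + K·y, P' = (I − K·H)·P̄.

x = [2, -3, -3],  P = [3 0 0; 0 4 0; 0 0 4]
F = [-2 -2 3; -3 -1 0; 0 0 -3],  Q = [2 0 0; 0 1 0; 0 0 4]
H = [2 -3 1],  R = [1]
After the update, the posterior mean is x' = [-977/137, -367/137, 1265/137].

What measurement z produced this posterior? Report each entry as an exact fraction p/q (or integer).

z = [3]

x̄ = F·x = [-7, -3, 9]
P̄ = F·P·Fᵀ + Q = [66 26 -36; 26 32 0; -36 0 40]
S = H·P̄·Hᵀ + R = [137]
K = P̄·Hᵀ·S⁻¹ = [18/137; -44/137; -32/137]
x' − x̄ = [-18/137, 44/137, 32/137] = K·y
y = (KᵀK)⁻¹·Kᵀ·(x' − x̄) = [-1]
z = y + H·x̄ = [-1] + [4] = [3]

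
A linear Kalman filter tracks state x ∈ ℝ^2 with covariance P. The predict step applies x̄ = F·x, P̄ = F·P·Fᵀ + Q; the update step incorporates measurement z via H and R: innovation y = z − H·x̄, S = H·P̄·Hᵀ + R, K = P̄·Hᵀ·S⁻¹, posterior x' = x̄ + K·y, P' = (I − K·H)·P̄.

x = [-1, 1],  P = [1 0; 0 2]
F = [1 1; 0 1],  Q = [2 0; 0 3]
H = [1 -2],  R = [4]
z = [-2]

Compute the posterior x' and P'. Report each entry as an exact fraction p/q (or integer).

x̄ = F·x = [0, 1]
P̄ = F·P·Fᵀ + Q = [5 2; 2 5]
y = z − H·x̄ = [0]
S = H·P̄·Hᵀ + R = [21]
K = P̄·Hᵀ·S⁻¹ = [1/21; -8/21]
x' = x̄ + K·y = [0, 1]
P' = (I − K·H)·P̄ = [104/21 50/21; 50/21 41/21]

x' = [0, 1]
P' = [104/21 50/21; 50/21 41/21]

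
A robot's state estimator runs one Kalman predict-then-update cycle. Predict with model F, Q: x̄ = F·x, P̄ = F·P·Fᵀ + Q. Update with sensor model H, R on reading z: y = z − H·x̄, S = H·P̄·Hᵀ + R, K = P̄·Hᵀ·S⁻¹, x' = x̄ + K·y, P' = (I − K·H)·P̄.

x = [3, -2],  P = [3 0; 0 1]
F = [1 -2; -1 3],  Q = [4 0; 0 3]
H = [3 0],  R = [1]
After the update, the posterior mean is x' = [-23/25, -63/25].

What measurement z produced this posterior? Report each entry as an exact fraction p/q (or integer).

z = [-3]

x̄ = F·x = [7, -9]
P̄ = F·P·Fᵀ + Q = [11 -9; -9 15]
S = H·P̄·Hᵀ + R = [100]
K = P̄·Hᵀ·S⁻¹ = [33/100; -27/100]
x' − x̄ = [-198/25, 162/25] = K·y
y = (KᵀK)⁻¹·Kᵀ·(x' − x̄) = [-24]
z = y + H·x̄ = [-24] + [21] = [-3]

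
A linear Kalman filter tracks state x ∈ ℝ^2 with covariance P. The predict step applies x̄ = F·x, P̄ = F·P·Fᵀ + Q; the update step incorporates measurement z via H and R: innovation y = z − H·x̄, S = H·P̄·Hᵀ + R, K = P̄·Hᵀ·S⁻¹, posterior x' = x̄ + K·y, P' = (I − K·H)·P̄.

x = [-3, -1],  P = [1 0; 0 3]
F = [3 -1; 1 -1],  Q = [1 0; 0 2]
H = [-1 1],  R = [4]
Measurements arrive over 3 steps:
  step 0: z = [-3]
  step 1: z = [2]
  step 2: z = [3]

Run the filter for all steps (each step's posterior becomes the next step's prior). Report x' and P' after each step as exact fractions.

step 0: x' = [-25/11, -2], P' = [94/11 6; 6 6]
step 1: x' = [-1055/453, -37/453], P' = [3862/453 2090/453; 2090/453 1954/453]
step 2: x' = [-96329/18619, -37468/18619], P' = [177450/18619 99670/18619; 99670/18619 89118/18619]

step 0: x̄ = F·x = [-8, -2]
step 0: P̄ = F·P·Fᵀ + Q = [13 6; 6 6]
step 0: y = z − H·x̄ = [-9]
step 0: S = H·P̄·Hᵀ + R = [11]
step 0: K = P̄·Hᵀ·S⁻¹ = [-7/11; 0]
step 0: x' = x̄ + K·y = [-25/11, -2]
step 0: P' = (I − K·H)·P̄ = [94/11 6; 6 6]
step 1: x̄ = F·x = [-53/11, -3/11]
step 1: P̄ = F·P·Fᵀ + Q = [527/11 84/11; 84/11 50/11]
step 1: y = z − H·x̄ = [-28/11]
step 1: S = H·P̄·Hᵀ + R = [453/11]
step 1: K = P̄·Hᵀ·S⁻¹ = [-443/453; -34/453]
step 1: x' = x̄ + K·y = [-1055/453, -37/453]
step 1: P' = (I − K·H)·P̄ = [3862/453 2090/453; 2090/453 1954/453]
step 2: x̄ = F·x = [-3128/453, -1018/453]
step 2: P̄ = F·P·Fᵀ + Q = [24625/453 5180/453; 5180/453 2542/453]
step 2: y = z − H·x̄ = [-751/453]
step 2: S = H·P̄·Hᵀ + R = [18619/453]
step 2: K = P̄·Hᵀ·S⁻¹ = [-19445/18619; -2638/18619]
step 2: x' = x̄ + K·y = [-96329/18619, -37468/18619]
step 2: P' = (I − K·H)·P̄ = [177450/18619 99670/18619; 99670/18619 89118/18619]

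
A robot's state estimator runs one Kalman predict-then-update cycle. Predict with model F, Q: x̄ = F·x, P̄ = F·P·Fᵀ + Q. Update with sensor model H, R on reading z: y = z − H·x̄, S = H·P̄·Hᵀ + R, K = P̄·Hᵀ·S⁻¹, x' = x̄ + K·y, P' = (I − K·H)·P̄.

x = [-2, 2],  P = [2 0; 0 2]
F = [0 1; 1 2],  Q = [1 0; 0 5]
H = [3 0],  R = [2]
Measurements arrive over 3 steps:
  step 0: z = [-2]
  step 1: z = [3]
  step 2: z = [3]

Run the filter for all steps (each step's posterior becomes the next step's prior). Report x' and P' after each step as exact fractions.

step 0: x̄ = F·x = [2, 2]
step 0: P̄ = F·P·Fᵀ + Q = [3 4; 4 15]
step 0: y = z − H·x̄ = [-8]
step 0: S = H·P̄·Hᵀ + R = [29]
step 0: K = P̄·Hᵀ·S⁻¹ = [9/29; 12/29]
step 0: x' = x̄ + K·y = [-14/29, -38/29]
step 0: P' = (I − K·H)·P̄ = [6/29 8/29; 8/29 291/29]
step 1: x̄ = F·x = [-38/29, -90/29]
step 1: P̄ = F·P·Fᵀ + Q = [320/29 590/29; 590/29 1347/29]
step 1: y = z − H·x̄ = [201/29]
step 1: S = H·P̄·Hᵀ + R = [2938/29]
step 1: K = P̄·Hᵀ·S⁻¹ = [480/1469; 885/1469]
step 1: x' = x̄ + K·y = [1402/1469, 1575/1469]
step 1: P' = (I − K·H)·P̄ = [320/1469 590/1469; 590/1469 14217/1469]
step 2: x̄ = F·x = [1575/1469, 4552/1469]
step 2: P̄ = F·P·Fᵀ + Q = [15686/1469 29024/1469; 29024/1469 66893/1469]
step 2: y = z − H·x̄ = [-318/1469]
step 2: S = H·P̄·Hᵀ + R = [144112/1469]
step 2: K = P̄·Hᵀ·S⁻¹ = [23529/72056; 5442/9007]
step 2: x' = x̄ + K·y = [36081/36028, 26732/9007]
step 2: P' = (I − K·H)·P̄ = [7843/36028 3628/9007; 3628/9007 87583/9007]

step 0: x' = [-14/29, -38/29], P' = [6/29 8/29; 8/29 291/29]
step 1: x' = [1402/1469, 1575/1469], P' = [320/1469 590/1469; 590/1469 14217/1469]
step 2: x' = [36081/36028, 26732/9007], P' = [7843/36028 3628/9007; 3628/9007 87583/9007]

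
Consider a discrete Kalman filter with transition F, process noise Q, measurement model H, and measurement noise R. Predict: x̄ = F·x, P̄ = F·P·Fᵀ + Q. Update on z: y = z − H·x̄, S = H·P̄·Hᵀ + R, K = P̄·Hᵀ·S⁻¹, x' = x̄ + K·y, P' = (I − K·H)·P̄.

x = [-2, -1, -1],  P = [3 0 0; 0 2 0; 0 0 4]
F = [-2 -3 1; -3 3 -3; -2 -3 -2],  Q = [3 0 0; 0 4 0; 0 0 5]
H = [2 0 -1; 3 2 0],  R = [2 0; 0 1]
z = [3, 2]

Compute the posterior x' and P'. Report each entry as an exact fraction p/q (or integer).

x' = [74916/28145, -83438/28145, 67077/28145]
P' = [337193/56290 -251217/28145 314853/28145; -251217/28145 381331/28145 -468954/28145; 314853/28145 -468954/28145 640256/28145]

x̄ = F·x = [6, 6, 9]
P̄ = F·P·Fᵀ + Q = [37 -12 22; -12 85 24; 22 24 51]
y = z − H·x̄ = [0, -28]
S = H·P̄·Hᵀ + R = [113 60; 60 530]
K = P̄·Hᵀ·S⁻¹ = [2234/5629 6711/56290; -3348/5629 9011/28145; -1055/5629 6651/28145]
x' = x̄ + K·y = [74916/28145, -83438/28145, 67077/28145]
P' = (I − K·H)·P̄ = [337193/56290 -251217/28145 314853/28145; -251217/28145 381331/28145 -468954/28145; 314853/28145 -468954/28145 640256/28145]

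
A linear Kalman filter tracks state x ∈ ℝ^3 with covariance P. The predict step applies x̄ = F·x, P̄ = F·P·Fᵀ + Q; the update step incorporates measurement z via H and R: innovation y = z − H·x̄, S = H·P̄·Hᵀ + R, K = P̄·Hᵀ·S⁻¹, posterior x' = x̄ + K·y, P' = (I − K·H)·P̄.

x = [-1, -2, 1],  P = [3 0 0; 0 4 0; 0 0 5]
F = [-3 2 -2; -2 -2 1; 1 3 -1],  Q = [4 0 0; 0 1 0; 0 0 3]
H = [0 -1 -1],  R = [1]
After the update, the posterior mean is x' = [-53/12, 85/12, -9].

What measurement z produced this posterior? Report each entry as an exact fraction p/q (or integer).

x̄ = F·x = [-3, 7, -8]
P̄ = F·P·Fᵀ + Q = [67 -8 25; -8 34 -35; 25 -35 47]
S = H·P̄·Hᵀ + R = [12]
K = P̄·Hᵀ·S⁻¹ = [-17/12; 1/12; -1]
x' − x̄ = [-17/12, 1/12, -1] = K·y
y = (KᵀK)⁻¹·Kᵀ·(x' − x̄) = [1]
z = y + H·x̄ = [1] + [1] = [2]

z = [2]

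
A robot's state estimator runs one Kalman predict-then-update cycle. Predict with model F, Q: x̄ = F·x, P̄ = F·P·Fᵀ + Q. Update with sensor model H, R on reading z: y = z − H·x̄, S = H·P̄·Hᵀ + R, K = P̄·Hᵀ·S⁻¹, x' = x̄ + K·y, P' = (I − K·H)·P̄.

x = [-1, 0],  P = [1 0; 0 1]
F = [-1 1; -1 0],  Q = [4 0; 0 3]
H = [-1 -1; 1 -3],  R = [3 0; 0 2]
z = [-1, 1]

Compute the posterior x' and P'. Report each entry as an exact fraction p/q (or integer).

x̄ = F·x = [1, 1]
P̄ = F·P·Fᵀ + Q = [6 1; 1 4]
y = z − H·x̄ = [1, 3]
S = H·P̄·Hᵀ + R = [15 8; 8 38]
K = P̄·Hᵀ·S⁻¹ = [-145/253 101/506; -51/253 -125/506]
x' = x̄ + K·y = [519/506, 29/506]
P' = (I − K·H)·P̄ = [703/506 167/506; 167/506 139/506]

x' = [519/506, 29/506]
P' = [703/506 167/506; 167/506 139/506]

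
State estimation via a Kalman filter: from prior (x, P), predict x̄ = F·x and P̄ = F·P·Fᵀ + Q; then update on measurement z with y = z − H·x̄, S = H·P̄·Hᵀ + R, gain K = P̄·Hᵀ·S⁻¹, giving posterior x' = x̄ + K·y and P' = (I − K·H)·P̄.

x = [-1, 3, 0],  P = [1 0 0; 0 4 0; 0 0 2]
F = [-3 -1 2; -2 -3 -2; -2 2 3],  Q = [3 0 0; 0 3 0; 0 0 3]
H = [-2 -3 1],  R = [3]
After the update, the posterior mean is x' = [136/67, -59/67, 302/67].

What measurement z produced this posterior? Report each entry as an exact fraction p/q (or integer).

z = [3]

x̄ = F·x = [0, -7, 8]
P̄ = F·P·Fᵀ + Q = [24 10 10; 10 51 -32; 10 -32 41]
S = H·P̄·Hᵀ + R = [871]
K = P̄·Hᵀ·S⁻¹ = [-68/871; -205/871; 9/67]
x' − x̄ = [136/67, 410/67, -234/67] = K·y
y = (KᵀK)⁻¹·Kᵀ·(x' − x̄) = [-26]
z = y + H·x̄ = [-26] + [29] = [3]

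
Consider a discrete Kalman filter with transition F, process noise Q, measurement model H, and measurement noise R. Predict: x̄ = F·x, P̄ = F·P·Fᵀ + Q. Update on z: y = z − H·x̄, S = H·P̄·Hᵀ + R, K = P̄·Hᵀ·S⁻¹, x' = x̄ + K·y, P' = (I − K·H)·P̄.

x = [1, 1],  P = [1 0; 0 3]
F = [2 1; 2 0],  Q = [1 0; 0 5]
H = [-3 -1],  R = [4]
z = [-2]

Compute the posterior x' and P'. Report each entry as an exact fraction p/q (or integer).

x̄ = F·x = [3, 2]
P̄ = F·P·Fᵀ + Q = [8 4; 4 9]
y = z − H·x̄ = [9]
S = H·P̄·Hᵀ + R = [109]
K = P̄·Hᵀ·S⁻¹ = [-28/109; -21/109]
x' = x̄ + K·y = [75/109, 29/109]
P' = (I − K·H)·P̄ = [88/109 -152/109; -152/109 540/109]

x' = [75/109, 29/109]
P' = [88/109 -152/109; -152/109 540/109]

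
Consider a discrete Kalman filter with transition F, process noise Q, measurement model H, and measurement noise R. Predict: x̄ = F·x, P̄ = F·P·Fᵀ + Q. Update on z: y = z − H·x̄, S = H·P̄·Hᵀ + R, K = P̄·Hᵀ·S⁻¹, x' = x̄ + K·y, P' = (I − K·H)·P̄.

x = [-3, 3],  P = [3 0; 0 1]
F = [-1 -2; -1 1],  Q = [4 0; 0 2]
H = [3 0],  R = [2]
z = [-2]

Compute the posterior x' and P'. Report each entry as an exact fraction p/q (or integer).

x̄ = F·x = [-3, 6]
P̄ = F·P·Fᵀ + Q = [11 1; 1 6]
y = z − H·x̄ = [7]
S = H·P̄·Hᵀ + R = [101]
K = P̄·Hᵀ·S⁻¹ = [33/101; 3/101]
x' = x̄ + K·y = [-72/101, 627/101]
P' = (I − K·H)·P̄ = [22/101 2/101; 2/101 597/101]

x' = [-72/101, 627/101]
P' = [22/101 2/101; 2/101 597/101]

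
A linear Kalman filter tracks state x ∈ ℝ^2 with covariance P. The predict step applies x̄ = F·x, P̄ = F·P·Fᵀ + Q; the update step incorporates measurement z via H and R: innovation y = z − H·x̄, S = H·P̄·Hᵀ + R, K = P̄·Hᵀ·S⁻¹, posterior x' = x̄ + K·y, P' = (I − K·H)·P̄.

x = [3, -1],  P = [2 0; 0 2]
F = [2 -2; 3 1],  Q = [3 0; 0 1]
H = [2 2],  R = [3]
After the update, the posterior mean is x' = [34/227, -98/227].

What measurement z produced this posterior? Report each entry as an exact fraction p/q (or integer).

z = [-1]

x̄ = F·x = [8, 8]
P̄ = F·P·Fᵀ + Q = [19 8; 8 21]
S = H·P̄·Hᵀ + R = [227]
K = P̄·Hᵀ·S⁻¹ = [54/227; 58/227]
x' − x̄ = [-1782/227, -1914/227] = K·y
y = (KᵀK)⁻¹·Kᵀ·(x' − x̄) = [-33]
z = y + H·x̄ = [-33] + [32] = [-1]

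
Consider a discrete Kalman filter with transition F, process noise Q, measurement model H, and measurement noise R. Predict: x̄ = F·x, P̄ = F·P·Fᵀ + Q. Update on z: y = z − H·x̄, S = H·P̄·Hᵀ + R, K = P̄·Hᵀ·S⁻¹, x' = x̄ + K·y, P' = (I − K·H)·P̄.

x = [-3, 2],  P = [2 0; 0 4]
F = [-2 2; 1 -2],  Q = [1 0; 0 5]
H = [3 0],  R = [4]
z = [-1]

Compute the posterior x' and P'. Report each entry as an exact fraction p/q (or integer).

x' = [-35/229, 257/229]
P' = [100/229 -80/229; -80/229 1667/229]

x̄ = F·x = [10, -7]
P̄ = F·P·Fᵀ + Q = [25 -20; -20 23]
y = z − H·x̄ = [-31]
S = H·P̄·Hᵀ + R = [229]
K = P̄·Hᵀ·S⁻¹ = [75/229; -60/229]
x' = x̄ + K·y = [-35/229, 257/229]
P' = (I − K·H)·P̄ = [100/229 -80/229; -80/229 1667/229]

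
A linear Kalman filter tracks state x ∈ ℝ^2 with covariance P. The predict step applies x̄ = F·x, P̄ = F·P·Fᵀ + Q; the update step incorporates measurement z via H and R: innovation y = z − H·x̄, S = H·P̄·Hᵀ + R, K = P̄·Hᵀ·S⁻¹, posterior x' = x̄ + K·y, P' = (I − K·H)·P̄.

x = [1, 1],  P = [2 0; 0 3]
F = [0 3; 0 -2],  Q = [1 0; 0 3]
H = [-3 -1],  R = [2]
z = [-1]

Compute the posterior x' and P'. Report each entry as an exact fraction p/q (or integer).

x' = [87/161, -88/161]
P' = [152/161 -324/161; -324/161 894/161]

x̄ = F·x = [3, -2]
P̄ = F·P·Fᵀ + Q = [28 -18; -18 15]
y = z − H·x̄ = [6]
S = H·P̄·Hᵀ + R = [161]
K = P̄·Hᵀ·S⁻¹ = [-66/161; 39/161]
x' = x̄ + K·y = [87/161, -88/161]
P' = (I − K·H)·P̄ = [152/161 -324/161; -324/161 894/161]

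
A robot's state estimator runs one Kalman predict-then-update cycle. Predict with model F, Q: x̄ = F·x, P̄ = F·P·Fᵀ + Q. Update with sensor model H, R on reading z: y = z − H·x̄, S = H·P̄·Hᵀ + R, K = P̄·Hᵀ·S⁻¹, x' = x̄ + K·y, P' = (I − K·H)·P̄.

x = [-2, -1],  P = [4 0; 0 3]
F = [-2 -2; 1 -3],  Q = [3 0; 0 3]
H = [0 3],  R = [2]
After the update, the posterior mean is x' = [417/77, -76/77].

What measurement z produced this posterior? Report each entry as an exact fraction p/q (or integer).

z = [-3]

x̄ = F·x = [6, 1]
P̄ = F·P·Fᵀ + Q = [31 10; 10 34]
S = H·P̄·Hᵀ + R = [308]
K = P̄·Hᵀ·S⁻¹ = [15/154; 51/154]
x' − x̄ = [-45/77, -153/77] = K·y
y = (KᵀK)⁻¹·Kᵀ·(x' − x̄) = [-6]
z = y + H·x̄ = [-6] + [3] = [-3]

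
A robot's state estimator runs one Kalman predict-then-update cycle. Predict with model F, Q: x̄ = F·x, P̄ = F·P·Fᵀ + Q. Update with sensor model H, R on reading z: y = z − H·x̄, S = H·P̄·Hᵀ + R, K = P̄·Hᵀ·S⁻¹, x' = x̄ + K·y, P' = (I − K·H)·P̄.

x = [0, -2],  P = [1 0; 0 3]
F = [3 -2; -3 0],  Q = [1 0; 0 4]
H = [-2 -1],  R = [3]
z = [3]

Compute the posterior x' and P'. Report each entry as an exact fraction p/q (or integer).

x' = [-113/68, 55/68]
P' = [271/68 -437/68; -437/68 859/68]

x̄ = F·x = [4, 0]
P̄ = F·P·Fᵀ + Q = [22 -9; -9 13]
y = z − H·x̄ = [11]
S = H·P̄·Hᵀ + R = [68]
K = P̄·Hᵀ·S⁻¹ = [-35/68; 5/68]
x' = x̄ + K·y = [-113/68, 55/68]
P' = (I − K·H)·P̄ = [271/68 -437/68; -437/68 859/68]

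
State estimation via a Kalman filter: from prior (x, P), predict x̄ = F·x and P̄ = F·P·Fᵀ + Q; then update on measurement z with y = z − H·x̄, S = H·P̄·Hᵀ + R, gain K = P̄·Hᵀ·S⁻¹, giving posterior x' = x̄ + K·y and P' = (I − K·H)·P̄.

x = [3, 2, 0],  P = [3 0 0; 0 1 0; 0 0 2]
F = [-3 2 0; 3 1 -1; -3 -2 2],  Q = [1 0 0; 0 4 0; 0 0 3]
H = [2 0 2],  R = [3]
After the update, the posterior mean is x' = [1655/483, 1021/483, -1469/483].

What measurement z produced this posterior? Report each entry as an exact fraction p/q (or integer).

z = [1]

x̄ = F·x = [-5, 11, -13]
P̄ = F·P·Fᵀ + Q = [32 -25 23; -25 34 -33; 23 -33 42]
S = H·P̄·Hᵀ + R = [483]
K = P̄·Hᵀ·S⁻¹ = [110/483; -116/483; 130/483]
x' − x̄ = [4070/483, -4292/483, 4810/483] = K·y
y = (KᵀK)⁻¹·Kᵀ·(x' − x̄) = [37]
z = y + H·x̄ = [37] + [-36] = [1]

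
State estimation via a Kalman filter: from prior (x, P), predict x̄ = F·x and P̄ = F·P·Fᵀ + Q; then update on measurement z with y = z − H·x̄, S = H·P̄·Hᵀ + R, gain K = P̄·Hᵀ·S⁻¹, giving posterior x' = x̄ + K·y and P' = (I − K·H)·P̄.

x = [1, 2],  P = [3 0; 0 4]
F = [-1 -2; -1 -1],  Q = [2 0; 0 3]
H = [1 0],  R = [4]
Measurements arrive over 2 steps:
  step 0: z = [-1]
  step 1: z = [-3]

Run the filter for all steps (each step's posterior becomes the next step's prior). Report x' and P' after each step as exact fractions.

step 0: x' = [-41/25, -31/25], P' = [84/25 44/25; 44/25 129/25]
step 1: x' = [-1033/463, -354/463], P' = [1652/463 948/463; 948/463 2470/463]

step 0: x̄ = F·x = [-5, -3]
step 0: P̄ = F·P·Fᵀ + Q = [21 11; 11 10]
step 0: y = z − H·x̄ = [4]
step 0: S = H·P̄·Hᵀ + R = [25]
step 0: K = P̄·Hᵀ·S⁻¹ = [21/25; 11/25]
step 0: x' = x̄ + K·y = [-41/25, -31/25]
step 0: P' = (I − K·H)·P̄ = [84/25 44/25; 44/25 129/25]
step 1: x̄ = F·x = [103/25, 72/25]
step 1: P̄ = F·P·Fᵀ + Q = [826/25 474/25; 474/25 376/25]
step 1: y = z − H·x̄ = [-178/25]
step 1: S = H·P̄·Hᵀ + R = [926/25]
step 1: K = P̄·Hᵀ·S⁻¹ = [413/463; 237/463]
step 1: x' = x̄ + K·y = [-1033/463, -354/463]
step 1: P' = (I − K·H)·P̄ = [1652/463 948/463; 948/463 2470/463]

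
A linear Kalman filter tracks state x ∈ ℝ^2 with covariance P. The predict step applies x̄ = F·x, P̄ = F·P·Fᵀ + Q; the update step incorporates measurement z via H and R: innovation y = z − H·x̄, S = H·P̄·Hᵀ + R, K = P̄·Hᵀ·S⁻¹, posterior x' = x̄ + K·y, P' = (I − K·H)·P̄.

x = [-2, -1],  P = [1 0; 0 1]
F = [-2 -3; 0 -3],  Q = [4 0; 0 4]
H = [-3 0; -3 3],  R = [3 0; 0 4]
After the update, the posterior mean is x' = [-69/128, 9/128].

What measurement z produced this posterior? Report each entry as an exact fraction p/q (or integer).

x̄ = F·x = [7, 3]
P̄ = F·P·Fᵀ + Q = [17 9; 9 13]
S = H·P̄·Hᵀ + R = [156 72; 72 112]
K = P̄·Hᵀ·S⁻¹ = [-83/256 -3/512; -81/256 159/512]
x' − x̄ = [-965/128, -375/128] = K·y
y = (KᵀK)⁻¹·Kᵀ·(x' − x̄) = [23, 14]
z = y + H·x̄ = [23, 14] + [-21, -12] = [2, 2]

z = [2, 2]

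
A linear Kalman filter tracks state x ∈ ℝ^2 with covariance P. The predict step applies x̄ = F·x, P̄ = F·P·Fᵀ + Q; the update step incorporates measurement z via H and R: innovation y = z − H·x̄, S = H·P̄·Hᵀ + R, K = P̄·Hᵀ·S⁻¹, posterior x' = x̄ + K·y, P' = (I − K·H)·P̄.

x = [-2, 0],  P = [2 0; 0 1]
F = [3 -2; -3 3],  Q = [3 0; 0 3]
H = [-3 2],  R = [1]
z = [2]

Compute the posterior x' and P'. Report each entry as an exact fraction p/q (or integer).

x̄ = F·x = [-6, 6]
P̄ = F·P·Fᵀ + Q = [25 -24; -24 30]
y = z − H·x̄ = [-28]
S = H·P̄·Hᵀ + R = [634]
K = P̄·Hᵀ·S⁻¹ = [-123/634; 66/317]
x' = x̄ + K·y = [-180/317, 54/317]
P' = (I − K·H)·P̄ = [721/634 510/317; 510/317 798/317]

x' = [-180/317, 54/317]
P' = [721/634 510/317; 510/317 798/317]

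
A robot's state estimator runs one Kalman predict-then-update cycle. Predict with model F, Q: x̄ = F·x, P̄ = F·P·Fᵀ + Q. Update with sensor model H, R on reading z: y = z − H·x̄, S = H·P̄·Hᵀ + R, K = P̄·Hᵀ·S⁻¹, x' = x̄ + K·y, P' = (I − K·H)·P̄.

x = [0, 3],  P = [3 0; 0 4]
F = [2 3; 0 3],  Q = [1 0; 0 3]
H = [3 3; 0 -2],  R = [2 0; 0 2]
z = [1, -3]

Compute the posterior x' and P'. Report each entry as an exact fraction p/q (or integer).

x̄ = F·x = [9, 9]
P̄ = F·P·Fᵀ + Q = [49 36; 36 39]
y = z − H·x̄ = [-53, 15]
S = H·P̄·Hᵀ + R = [1442 -450; -450 158]
K = P̄·Hᵀ·S⁻¹ = [3945/12668 5463/12668; 225/12668 -5613/12668]
x' = x̄ + K·y = [-3282/3167, 4473/3167]
P' = (I − K·H)·P̄ = [8093/12668 -5463/12668; -5463/12668 5613/12668]

x' = [-3282/3167, 4473/3167]
P' = [8093/12668 -5463/12668; -5463/12668 5613/12668]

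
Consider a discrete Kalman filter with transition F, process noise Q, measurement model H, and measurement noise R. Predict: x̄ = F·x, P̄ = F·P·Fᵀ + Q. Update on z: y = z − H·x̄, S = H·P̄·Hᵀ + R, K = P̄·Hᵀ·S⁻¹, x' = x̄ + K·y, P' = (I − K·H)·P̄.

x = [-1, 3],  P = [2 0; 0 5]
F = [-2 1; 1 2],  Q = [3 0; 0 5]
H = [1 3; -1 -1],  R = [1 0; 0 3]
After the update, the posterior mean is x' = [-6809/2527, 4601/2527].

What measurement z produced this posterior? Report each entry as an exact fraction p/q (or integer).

x̄ = F·x = [5, 5]
P̄ = F·P·Fᵀ + Q = [16 6; 6 27]
S = H·P̄·Hᵀ + R = [296 -121; -121 58]
K = P̄·Hᵀ·S⁻¹ = [-690/2527 -2398/2527; 1053/2527 759/2527]
x' − x̄ = [-19444/2527, -8034/2527] = K·y
y = (KᵀK)⁻¹·Kᵀ·(x' − x̄) = [-17, 13]
z = y + H·x̄ = [-17, 13] + [20, -10] = [3, 3]

z = [3, 3]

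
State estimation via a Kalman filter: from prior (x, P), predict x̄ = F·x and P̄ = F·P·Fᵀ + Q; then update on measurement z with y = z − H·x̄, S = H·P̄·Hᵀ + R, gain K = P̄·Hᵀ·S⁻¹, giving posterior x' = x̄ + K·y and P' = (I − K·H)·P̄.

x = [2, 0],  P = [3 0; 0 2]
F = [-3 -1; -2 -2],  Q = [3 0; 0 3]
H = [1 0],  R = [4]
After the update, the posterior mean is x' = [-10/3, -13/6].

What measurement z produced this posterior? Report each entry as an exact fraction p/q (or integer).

x̄ = F·x = [-6, -4]
P̄ = F·P·Fᵀ + Q = [32 22; 22 23]
S = H·P̄·Hᵀ + R = [36]
K = P̄·Hᵀ·S⁻¹ = [8/9; 11/18]
x' − x̄ = [8/3, 11/6] = K·y
y = (KᵀK)⁻¹·Kᵀ·(x' − x̄) = [3]
z = y + H·x̄ = [3] + [-6] = [-3]

z = [-3]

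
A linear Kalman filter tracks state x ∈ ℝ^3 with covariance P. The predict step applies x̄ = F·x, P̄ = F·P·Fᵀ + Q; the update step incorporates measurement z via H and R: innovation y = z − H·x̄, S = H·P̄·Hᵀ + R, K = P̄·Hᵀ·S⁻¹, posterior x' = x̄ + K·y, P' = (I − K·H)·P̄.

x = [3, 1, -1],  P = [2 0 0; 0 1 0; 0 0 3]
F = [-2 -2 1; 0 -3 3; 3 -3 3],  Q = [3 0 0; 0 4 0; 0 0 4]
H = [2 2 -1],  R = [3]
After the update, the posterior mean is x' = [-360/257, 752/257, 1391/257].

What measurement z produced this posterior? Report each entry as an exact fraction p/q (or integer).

x̄ = F·x = [-9, -6, 3]
P̄ = F·P·Fᵀ + Q = [18 15 3; 15 40 36; 3 36 58]
S = H·P̄·Hᵀ + R = [257]
K = P̄·Hᵀ·S⁻¹ = [63/257; 74/257; 20/257]
x' − x̄ = [1953/257, 2294/257, 620/257] = K·y
y = (KᵀK)⁻¹·Kᵀ·(x' − x̄) = [31]
z = y + H·x̄ = [31] + [-33] = [-2]

z = [-2]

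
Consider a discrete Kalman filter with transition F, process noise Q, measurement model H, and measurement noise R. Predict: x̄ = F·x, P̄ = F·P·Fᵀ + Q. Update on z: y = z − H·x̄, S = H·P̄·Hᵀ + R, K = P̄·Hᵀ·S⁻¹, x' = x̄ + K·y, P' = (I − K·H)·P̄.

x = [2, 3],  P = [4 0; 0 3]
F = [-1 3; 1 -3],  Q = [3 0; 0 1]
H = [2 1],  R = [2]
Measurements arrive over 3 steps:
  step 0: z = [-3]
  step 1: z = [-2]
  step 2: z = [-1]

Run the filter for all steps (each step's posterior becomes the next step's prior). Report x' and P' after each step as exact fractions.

step 0: x̄ = F·x = [7, -7]
step 0: P̄ = F·P·Fᵀ + Q = [34 -31; -31 32]
step 0: y = z − H·x̄ = [-10]
step 0: S = H·P̄·Hᵀ + R = [46]
step 0: K = P̄·Hᵀ·S⁻¹ = [37/46; -15/23]
step 0: x' = x̄ + K·y = [-24/23, -11/23]
step 0: P' = (I − K·H)·P̄ = [195/46 -158/23; -158/23 286/23]
step 1: x̄ = F·x = [-9/23, 9/23]
step 1: P̄ = F·P·Fᵀ + Q = [7377/46 -7239/46; -7239/46 7285/46]
step 1: y = z − H·x̄ = [-37/23]
step 1: S = H·P̄·Hᵀ + R = [7929/46]
step 1: K = P̄·Hᵀ·S⁻¹ = [835/881; -7193/7929]
step 1: x' = x̄ + K·y = [-1688/881, 14674/7929]
step 1: P' = (I − K·H)·P̄ = [4872/881 -8074/881; -8074/881 130946/7929]
step 2: x̄ = F·x = [19738/2643, -19738/2643]
step 2: P̄ = F·P·Fᵀ + Q = [186905/881 -184262/881; -184262/881 185143/881]
step 2: y = z − H·x̄ = [-22381/2643]
step 2: S = H·P̄·Hᵀ + R = [197477/881]
step 2: K = P̄·Hᵀ·S⁻¹ = [189548/197477; -183381/197477]
step 2: x' = x̄ + K·y = [-130334/197477, 234335/592431]
step 2: P' = (I − K·H)·P̄ = [1113501/197477 -1847906/197477; -1847906/197477 3329050/197477]

step 0: x' = [-24/23, -11/23], P' = [195/46 -158/23; -158/23 286/23]
step 1: x' = [-1688/881, 14674/7929], P' = [4872/881 -8074/881; -8074/881 130946/7929]
step 2: x' = [-130334/197477, 234335/592431], P' = [1113501/197477 -1847906/197477; -1847906/197477 3329050/197477]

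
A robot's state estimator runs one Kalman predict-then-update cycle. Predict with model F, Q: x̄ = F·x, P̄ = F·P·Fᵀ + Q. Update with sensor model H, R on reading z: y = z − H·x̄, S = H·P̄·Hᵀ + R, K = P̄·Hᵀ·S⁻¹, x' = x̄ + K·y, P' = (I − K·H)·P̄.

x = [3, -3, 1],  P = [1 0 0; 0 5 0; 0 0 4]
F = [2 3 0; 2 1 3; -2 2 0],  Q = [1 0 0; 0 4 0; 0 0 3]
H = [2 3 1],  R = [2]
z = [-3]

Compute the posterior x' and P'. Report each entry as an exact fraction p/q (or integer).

x̄ = F·x = [-3, 6, -12]
P̄ = F·P·Fᵀ + Q = [50 19 26; 19 49 6; 26 6 27]
y = z − H·x̄ = [-3]
S = H·P̄·Hᵀ + R = [1038]
K = P̄·Hᵀ·S⁻¹ = [61/346; 191/1038; 97/1038]
x' = x̄ + K·y = [-1221/346, 1885/346, -4249/346]
P' = (I − K·H)·P̄ = [6137/346 -5077/346 3079/346; -5077/346 14381/1038 -12299/1038; 3079/346 -12299/1038 18617/1038]

x' = [-1221/346, 1885/346, -4249/346]
P' = [6137/346 -5077/346 3079/346; -5077/346 14381/1038 -12299/1038; 3079/346 -12299/1038 18617/1038]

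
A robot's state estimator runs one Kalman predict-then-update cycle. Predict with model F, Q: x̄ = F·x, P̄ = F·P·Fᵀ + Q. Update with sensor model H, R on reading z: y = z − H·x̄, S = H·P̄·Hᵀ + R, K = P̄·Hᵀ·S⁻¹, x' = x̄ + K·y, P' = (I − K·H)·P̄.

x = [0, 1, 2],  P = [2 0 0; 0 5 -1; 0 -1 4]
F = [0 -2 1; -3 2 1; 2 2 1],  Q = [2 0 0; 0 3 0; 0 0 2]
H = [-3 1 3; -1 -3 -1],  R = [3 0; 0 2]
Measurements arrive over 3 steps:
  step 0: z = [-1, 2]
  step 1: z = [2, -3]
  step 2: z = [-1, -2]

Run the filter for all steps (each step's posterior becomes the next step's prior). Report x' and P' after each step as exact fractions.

step 0: x' = [86372/49411, -468812/247055, 505788/247055], P' = [275814/49411 -201186/49411 334316/49411; -201186/49411 813426/247055 -1275474/247055; 334316/49411 -1275474/247055 2135406/247055]
step 1: x' = [-9886525744/5028156331, 11779301243/5028156331, -10705062256/5028156331], P' = [28787510684/5028156331 -21454530342/5028156331 34505698270/5028156331; -21454530342/5028156331 17562358650/5028156331 -26806785342/5028156331; 34505698270/5028156331 -26806785342/5028156331 43467379972/5028156331]
step 2: x' = [221687285797214/108293051383063, -78402295242376/108293051383063, 222879984007438/108293051383063], P' = [587231204715778/108293051383063 -437087196931158/108293051383063 702134634017136/108293051383063; -437087196931158/108293051383063 359177927960514/108293051383063 -546036606878238/108293051383063; 702134634017136/108293051383063 -546036606878238/108293051383063 884786207272842/108293051383063]

step 0: x̄ = F·x = [0, 4, 4]
step 0: P̄ = F·P·Fᵀ + Q = [30 -16 -16; -16 41 8; -16 8 30]
step 0: y = z − H·x̄ = [-17, 18]
step 0: S = H·P̄·Hᵀ + R = [1016 -331; -331 351]
step 0: K = P̄·Hᵀ·S⁻¹ = [-8560/49411 -3286/49411; 1598/247055 -79437/247055; 38668/247055 9718/247055]
step 0: x' = x̄ + K·y = [86372/49411, -468812/247055, 505788/247055]
step 0: P' = (I − K·H)·P̄ = [275814/49411 -201186/49411 334316/49411; -201186/49411 813426/247055 -1275474/247055; 334316/49411 -1275474/247055 2135406/247055]
step 1: x̄ = F·x = [1443412/247055, -1727416/247055, 431884/247055]
step 1: P̄ = F·P·Fᵀ + Q = [10985116/247055 -12168618/247055 6248582/247055; -12168618/247055 15481689/247055 -7646926/247055; 6248582/247055 -7646926/247055 4936484/247055]
step 1: y = z − H·x̄ = [1051222/49411, -4048117/247055]
step 1: S = H·P̄·Hᵀ + R = [14834586/49411 -9835771/49411; -9835771/49411 49354811/247055]
step 1: K = P̄·Hᵀ·S⁻¹ = [-130302048/457105121 535191036/5028156331; 45624050/457105121 -2212880133/5028156331; 2371508/457105121 1223638892/5028156331]
step 1: x' = x̄ + K·y = [-9886525744/5028156331, 11779301243/5028156331, -10705062256/5028156331]
step 1: P' = (I − K·H)·P̄ = [28787510684/5028156331 -21454530342/5028156331 34505698270/5028156331; -21454530342/5028156331 17562358650/5028156331 -26806785342/5028156331; 34505698270/5028156331 -26806785342/5028156331 43467379972/5028156331]
step 2: x̄ = F·x = [-34263664742/5028156331, 42513117462/5028156331, -629046478/457105121]
step 2: P̄ = F·P·Fᵀ + Q = [231000268602/5028156331 -259026331490/5028156331 11640678480/457105121; -259026331490/5028156331 331081912837/5028156331 -14348366226/457105121; 11640678480/457105121 -14348366226/457105121 810599826/41555011]
step 2: y = z − H·x̄ = [-129573734245/5028156331, 76299863724/5028156331]
step 2: S = H·P̄·Hᵀ + R = [1610223488746/5028156331 -1088383036603/5028156331; -1088383036603/5028156331 1073821142447/5028156331]
step 2: K = P̄·Hᵀ·S⁻¹ = [-30792303009028/108293051383063 10947876030280/108293051383063; 10776566039758/108293051383063 -47204990036073/108293051383063; 639370962960/108293051383063 25594489672368/108293051383063]
step 2: x' = x̄ + K·y = [221687285797214/108293051383063, -78402295242376/108293051383063, 222879984007438/108293051383063]
step 2: P' = (I − K·H)·P̄ = [587231204715778/108293051383063 -437087196931158/108293051383063 702134634017136/108293051383063; -437087196931158/108293051383063 359177927960514/108293051383063 -546036606878238/108293051383063; 702134634017136/108293051383063 -546036606878238/108293051383063 884786207272842/108293051383063]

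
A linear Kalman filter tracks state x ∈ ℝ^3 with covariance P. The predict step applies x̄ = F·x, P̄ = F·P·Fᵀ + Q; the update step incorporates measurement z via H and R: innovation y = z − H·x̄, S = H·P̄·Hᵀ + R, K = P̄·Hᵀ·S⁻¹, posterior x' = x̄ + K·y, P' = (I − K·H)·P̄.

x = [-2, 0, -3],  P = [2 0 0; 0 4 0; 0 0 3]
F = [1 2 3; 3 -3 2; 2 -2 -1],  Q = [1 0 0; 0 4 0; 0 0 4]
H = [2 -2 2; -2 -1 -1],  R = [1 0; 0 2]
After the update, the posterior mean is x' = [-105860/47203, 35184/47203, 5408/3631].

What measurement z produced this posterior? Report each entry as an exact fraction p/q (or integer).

z = [-3, 2]

x̄ = F·x = [-11, -12, -1]
P̄ = F·P·Fᵀ + Q = [46 0 -21; 0 70 30; -21 30 31]
S = H·P̄·Hᵀ + R = [181 20; 20 263]
K = P̄·Hᵀ·S⁻¹ = [14570/47203 -13851/47203; -19040/47203 -16500/47203; -780/3631 -203/3631]
x' − x̄ = [413373/47203, 601620/47203, 9039/3631] = K·y
y = (KᵀK)⁻¹·Kᵀ·(x' − x̄) = [-3, -33]
z = y + H·x̄ = [-3, -33] + [0, 35] = [-3, 2]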